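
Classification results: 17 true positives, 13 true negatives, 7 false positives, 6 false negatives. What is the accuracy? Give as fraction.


Accuracy = (TP + TN) / (TP + TN + FP + FN)
TP + TN = 17 + 13 = 30
Total = 17 + 13 + 7 + 6 = 43
Accuracy = 30 / 43 = 30/43

30/43


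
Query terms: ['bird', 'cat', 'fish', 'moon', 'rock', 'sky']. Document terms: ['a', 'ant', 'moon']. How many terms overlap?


Query terms: ['bird', 'cat', 'fish', 'moon', 'rock', 'sky']
Document terms: ['a', 'ant', 'moon']
Common terms: ['moon']
Overlap count = 1

1


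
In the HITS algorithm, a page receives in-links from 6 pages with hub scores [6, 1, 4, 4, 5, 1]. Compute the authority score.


Authority = sum of hub scores of in-linkers
In-link 1: hub score = 6
In-link 2: hub score = 1
In-link 3: hub score = 4
In-link 4: hub score = 4
In-link 5: hub score = 5
In-link 6: hub score = 1
Authority = 6 + 1 + 4 + 4 + 5 + 1 = 21

21


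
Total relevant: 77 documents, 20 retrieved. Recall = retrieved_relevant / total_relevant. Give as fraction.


Recall = retrieved_relevant / total_relevant
= 20 / 77
= 20 / (20 + 57)
= 20/77

20/77


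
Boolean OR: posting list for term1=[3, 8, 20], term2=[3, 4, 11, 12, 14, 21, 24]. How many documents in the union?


Boolean OR: find union of posting lists
term1 docs: [3, 8, 20]
term2 docs: [3, 4, 11, 12, 14, 21, 24]
Union: [3, 4, 8, 11, 12, 14, 20, 21, 24]
|union| = 9

9


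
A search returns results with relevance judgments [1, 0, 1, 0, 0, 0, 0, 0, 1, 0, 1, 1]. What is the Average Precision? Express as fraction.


Computing P@k for each relevant position:
Position 1: relevant, P@1 = 1/1 = 1
Position 2: not relevant
Position 3: relevant, P@3 = 2/3 = 2/3
Position 4: not relevant
Position 5: not relevant
Position 6: not relevant
Position 7: not relevant
Position 8: not relevant
Position 9: relevant, P@9 = 3/9 = 1/3
Position 10: not relevant
Position 11: relevant, P@11 = 4/11 = 4/11
Position 12: relevant, P@12 = 5/12 = 5/12
Sum of P@k = 1 + 2/3 + 1/3 + 4/11 + 5/12 = 367/132
AP = 367/132 / 5 = 367/660

367/660


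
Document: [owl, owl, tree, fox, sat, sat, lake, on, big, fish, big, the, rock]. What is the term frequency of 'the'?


Document has 13 words
Scanning for 'the':
Found at positions: [11]
Count = 1

1


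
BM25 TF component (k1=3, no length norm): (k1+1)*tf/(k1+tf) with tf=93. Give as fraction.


BM25 TF component = (k1+1)*tf / (k1+tf)
k1 = 3, tf = 93
Numerator = (3+1)*93 = 372
Denominator = 3 + 93 = 96
= 372/96 = 31/8

31/8


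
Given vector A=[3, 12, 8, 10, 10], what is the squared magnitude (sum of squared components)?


|A|^2 = sum of squared components
A[0]^2 = 3^2 = 9
A[1]^2 = 12^2 = 144
A[2]^2 = 8^2 = 64
A[3]^2 = 10^2 = 100
A[4]^2 = 10^2 = 100
Sum = 9 + 144 + 64 + 100 + 100 = 417

417


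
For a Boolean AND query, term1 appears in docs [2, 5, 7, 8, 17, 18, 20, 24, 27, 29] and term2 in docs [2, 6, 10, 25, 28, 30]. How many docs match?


Boolean AND: find intersection of posting lists
term1 docs: [2, 5, 7, 8, 17, 18, 20, 24, 27, 29]
term2 docs: [2, 6, 10, 25, 28, 30]
Intersection: [2]
|intersection| = 1

1


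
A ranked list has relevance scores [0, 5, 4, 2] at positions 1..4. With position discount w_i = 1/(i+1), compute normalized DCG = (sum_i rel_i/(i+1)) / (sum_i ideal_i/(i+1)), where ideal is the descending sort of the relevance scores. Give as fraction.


Position discount weights w_i = 1/(i+1) for i=1..4:
Weights = [1/2, 1/3, 1/4, 1/5]
Actual relevance: [0, 5, 4, 2]
DCG = 0/2 + 5/3 + 4/4 + 2/5 = 46/15
Ideal relevance (sorted desc): [5, 4, 2, 0]
Ideal DCG = 5/2 + 4/3 + 2/4 + 0/5 = 13/3
nDCG = DCG / ideal_DCG = 46/15 / 13/3 = 46/65

46/65


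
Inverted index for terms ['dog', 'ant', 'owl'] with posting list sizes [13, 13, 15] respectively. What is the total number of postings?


Summing posting list sizes:
'dog': 13 postings
'ant': 13 postings
'owl': 15 postings
Total = 13 + 13 + 15 = 41

41


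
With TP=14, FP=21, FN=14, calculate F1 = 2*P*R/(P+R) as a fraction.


F1 = 2 * P * R / (P + R)
P = TP/(TP+FP) = 14/35 = 2/5
R = TP/(TP+FN) = 14/28 = 1/2
2 * P * R = 2 * 2/5 * 1/2 = 2/5
P + R = 2/5 + 1/2 = 9/10
F1 = 2/5 / 9/10 = 4/9

4/9


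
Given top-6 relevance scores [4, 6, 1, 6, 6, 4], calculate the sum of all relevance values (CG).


Cumulative Gain = sum of relevance scores
Position 1: rel=4, running sum=4
Position 2: rel=6, running sum=10
Position 3: rel=1, running sum=11
Position 4: rel=6, running sum=17
Position 5: rel=6, running sum=23
Position 6: rel=4, running sum=27
CG = 27

27


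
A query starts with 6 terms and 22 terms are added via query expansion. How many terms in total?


Original terms: 6
Expansion terms: 22
Total = 6 + 22 = 28

28


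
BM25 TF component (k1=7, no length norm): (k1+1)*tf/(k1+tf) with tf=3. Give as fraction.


BM25 TF component = (k1+1)*tf / (k1+tf)
k1 = 7, tf = 3
Numerator = (7+1)*3 = 24
Denominator = 7 + 3 = 10
= 24/10 = 12/5

12/5


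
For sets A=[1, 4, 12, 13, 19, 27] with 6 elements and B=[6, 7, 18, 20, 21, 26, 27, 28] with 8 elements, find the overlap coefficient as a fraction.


A intersect B = [27]
|A intersect B| = 1
min(|A|, |B|) = min(6, 8) = 6
Overlap = 1 / 6 = 1/6

1/6


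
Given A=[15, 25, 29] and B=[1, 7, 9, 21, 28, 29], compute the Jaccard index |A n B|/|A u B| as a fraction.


A intersect B = [29]
|A intersect B| = 1
A union B = [1, 7, 9, 15, 21, 25, 28, 29]
|A union B| = 8
Jaccard = 1/8 = 1/8

1/8


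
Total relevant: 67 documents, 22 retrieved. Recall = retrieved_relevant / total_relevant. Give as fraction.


Recall = retrieved_relevant / total_relevant
= 22 / 67
= 22 / (22 + 45)
= 22/67

22/67


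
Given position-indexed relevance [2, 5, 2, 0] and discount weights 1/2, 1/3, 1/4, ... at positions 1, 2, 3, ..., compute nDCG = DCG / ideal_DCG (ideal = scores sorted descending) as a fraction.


Position discount weights w_i = 1/(i+1) for i=1..4:
Weights = [1/2, 1/3, 1/4, 1/5]
Actual relevance: [2, 5, 2, 0]
DCG = 2/2 + 5/3 + 2/4 + 0/5 = 19/6
Ideal relevance (sorted desc): [5, 2, 2, 0]
Ideal DCG = 5/2 + 2/3 + 2/4 + 0/5 = 11/3
nDCG = DCG / ideal_DCG = 19/6 / 11/3 = 19/22

19/22


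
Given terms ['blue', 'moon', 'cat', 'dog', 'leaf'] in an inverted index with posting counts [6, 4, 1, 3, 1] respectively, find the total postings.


Summing posting list sizes:
'blue': 6 postings
'moon': 4 postings
'cat': 1 postings
'dog': 3 postings
'leaf': 1 postings
Total = 6 + 4 + 1 + 3 + 1 = 15

15


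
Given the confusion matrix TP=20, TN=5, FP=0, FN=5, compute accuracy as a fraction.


Accuracy = (TP + TN) / (TP + TN + FP + FN)
TP + TN = 20 + 5 = 25
Total = 20 + 5 + 0 + 5 = 30
Accuracy = 25 / 30 = 5/6

5/6


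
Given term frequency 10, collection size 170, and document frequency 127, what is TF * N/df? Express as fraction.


TF * (N/df)
= 10 * (170/127)
= 10 * 170/127
= 1700/127

1700/127


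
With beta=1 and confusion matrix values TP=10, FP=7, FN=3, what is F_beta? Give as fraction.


P = TP/(TP+FP) = 10/17 = 10/17
R = TP/(TP+FN) = 10/13 = 10/13
beta^2 = 1^2 = 1
(1 + beta^2) = 2
Numerator = (1+beta^2)*P*R = 200/221
Denominator = beta^2*P + R = 10/17 + 10/13 = 300/221
F_beta = 2/3

2/3


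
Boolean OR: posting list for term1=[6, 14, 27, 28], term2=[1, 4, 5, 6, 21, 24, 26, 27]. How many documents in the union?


Boolean OR: find union of posting lists
term1 docs: [6, 14, 27, 28]
term2 docs: [1, 4, 5, 6, 21, 24, 26, 27]
Union: [1, 4, 5, 6, 14, 21, 24, 26, 27, 28]
|union| = 10

10


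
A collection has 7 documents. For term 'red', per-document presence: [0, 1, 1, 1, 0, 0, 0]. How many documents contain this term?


Checking each document for 'red':
Doc 1: absent
Doc 2: present
Doc 3: present
Doc 4: present
Doc 5: absent
Doc 6: absent
Doc 7: absent
df = sum of presences = 0 + 1 + 1 + 1 + 0 + 0 + 0 = 3

3


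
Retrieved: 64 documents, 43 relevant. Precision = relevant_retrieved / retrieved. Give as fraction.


Precision = relevant_retrieved / total_retrieved
= 43 / 64
= 43 / (43 + 21)
= 43/64

43/64


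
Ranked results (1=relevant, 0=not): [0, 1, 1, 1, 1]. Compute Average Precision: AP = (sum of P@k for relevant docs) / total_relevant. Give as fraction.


Computing P@k for each relevant position:
Position 1: not relevant
Position 2: relevant, P@2 = 1/2 = 1/2
Position 3: relevant, P@3 = 2/3 = 2/3
Position 4: relevant, P@4 = 3/4 = 3/4
Position 5: relevant, P@5 = 4/5 = 4/5
Sum of P@k = 1/2 + 2/3 + 3/4 + 4/5 = 163/60
AP = 163/60 / 4 = 163/240

163/240


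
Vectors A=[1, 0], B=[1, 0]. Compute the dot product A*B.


Dot product = sum of element-wise products
A[0]*B[0] = 1*1 = 1
A[1]*B[1] = 0*0 = 0
Sum = 1 + 0 = 1

1


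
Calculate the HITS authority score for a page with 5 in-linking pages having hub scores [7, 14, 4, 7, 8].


Authority = sum of hub scores of in-linkers
In-link 1: hub score = 7
In-link 2: hub score = 14
In-link 3: hub score = 4
In-link 4: hub score = 7
In-link 5: hub score = 8
Authority = 7 + 14 + 4 + 7 + 8 = 40

40


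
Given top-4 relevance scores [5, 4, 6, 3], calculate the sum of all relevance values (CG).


Cumulative Gain = sum of relevance scores
Position 1: rel=5, running sum=5
Position 2: rel=4, running sum=9
Position 3: rel=6, running sum=15
Position 4: rel=3, running sum=18
CG = 18

18


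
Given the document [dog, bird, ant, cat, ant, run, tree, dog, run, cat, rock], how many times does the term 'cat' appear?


Document has 11 words
Scanning for 'cat':
Found at positions: [3, 9]
Count = 2

2


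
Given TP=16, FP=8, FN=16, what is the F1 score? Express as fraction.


F1 = 2 * P * R / (P + R)
P = TP/(TP+FP) = 16/24 = 2/3
R = TP/(TP+FN) = 16/32 = 1/2
2 * P * R = 2 * 2/3 * 1/2 = 2/3
P + R = 2/3 + 1/2 = 7/6
F1 = 2/3 / 7/6 = 4/7

4/7


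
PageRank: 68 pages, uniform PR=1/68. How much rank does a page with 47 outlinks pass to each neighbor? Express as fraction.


Initial PR = 1/68 = 1/68
Outlinks = 47
Contribution per link = PR / outlinks
= 1/68 / 47
= 1/3196

1/3196


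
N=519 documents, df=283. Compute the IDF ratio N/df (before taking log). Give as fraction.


IDF ratio = N / df
= 519 / 283
= 519/283

519/283


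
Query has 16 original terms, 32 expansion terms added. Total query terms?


Original terms: 16
Expansion terms: 32
Total = 16 + 32 = 48

48


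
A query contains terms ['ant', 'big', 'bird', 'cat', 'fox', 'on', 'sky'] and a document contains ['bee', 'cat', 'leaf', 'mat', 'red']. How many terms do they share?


Query terms: ['ant', 'big', 'bird', 'cat', 'fox', 'on', 'sky']
Document terms: ['bee', 'cat', 'leaf', 'mat', 'red']
Common terms: ['cat']
Overlap count = 1

1


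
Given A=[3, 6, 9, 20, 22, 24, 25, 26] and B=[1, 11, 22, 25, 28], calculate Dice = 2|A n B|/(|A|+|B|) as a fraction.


A intersect B = [22, 25]
|A intersect B| = 2
|A| = 8, |B| = 5
Dice = 2*2 / (8+5)
= 4 / 13 = 4/13

4/13


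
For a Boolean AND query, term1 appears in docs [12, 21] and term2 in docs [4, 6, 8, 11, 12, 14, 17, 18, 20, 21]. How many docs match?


Boolean AND: find intersection of posting lists
term1 docs: [12, 21]
term2 docs: [4, 6, 8, 11, 12, 14, 17, 18, 20, 21]
Intersection: [12, 21]
|intersection| = 2

2


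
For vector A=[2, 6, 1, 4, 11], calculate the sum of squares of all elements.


|A|^2 = sum of squared components
A[0]^2 = 2^2 = 4
A[1]^2 = 6^2 = 36
A[2]^2 = 1^2 = 1
A[3]^2 = 4^2 = 16
A[4]^2 = 11^2 = 121
Sum = 4 + 36 + 1 + 16 + 121 = 178

178


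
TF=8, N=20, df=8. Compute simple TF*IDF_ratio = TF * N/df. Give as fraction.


TF * (N/df)
= 8 * (20/8)
= 8 * 5/2
= 20

20


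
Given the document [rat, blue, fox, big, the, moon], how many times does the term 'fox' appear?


Document has 6 words
Scanning for 'fox':
Found at positions: [2]
Count = 1

1


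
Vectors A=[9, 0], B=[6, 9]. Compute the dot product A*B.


Dot product = sum of element-wise products
A[0]*B[0] = 9*6 = 54
A[1]*B[1] = 0*9 = 0
Sum = 54 + 0 = 54

54


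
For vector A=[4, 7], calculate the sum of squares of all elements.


|A|^2 = sum of squared components
A[0]^2 = 4^2 = 16
A[1]^2 = 7^2 = 49
Sum = 16 + 49 = 65

65


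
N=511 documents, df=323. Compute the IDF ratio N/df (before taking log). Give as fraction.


IDF ratio = N / df
= 511 / 323
= 511/323

511/323


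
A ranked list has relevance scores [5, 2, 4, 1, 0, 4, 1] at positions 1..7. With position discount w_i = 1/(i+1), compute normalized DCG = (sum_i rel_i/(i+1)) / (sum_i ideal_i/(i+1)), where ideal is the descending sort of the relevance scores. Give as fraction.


Position discount weights w_i = 1/(i+1) for i=1..7:
Weights = [1/2, 1/3, 1/4, 1/5, 1/6, 1/7, 1/8]
Actual relevance: [5, 2, 4, 1, 0, 4, 1]
DCG = 5/2 + 2/3 + 4/4 + 1/5 + 0/6 + 4/7 + 1/8 = 4253/840
Ideal relevance (sorted desc): [5, 4, 4, 2, 1, 1, 0]
Ideal DCG = 5/2 + 4/3 + 4/4 + 2/5 + 1/6 + 1/7 + 0/8 = 194/35
nDCG = DCG / ideal_DCG = 4253/840 / 194/35 = 4253/4656

4253/4656


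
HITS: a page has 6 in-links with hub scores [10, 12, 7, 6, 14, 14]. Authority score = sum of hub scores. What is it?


Authority = sum of hub scores of in-linkers
In-link 1: hub score = 10
In-link 2: hub score = 12
In-link 3: hub score = 7
In-link 4: hub score = 6
In-link 5: hub score = 14
In-link 6: hub score = 14
Authority = 10 + 12 + 7 + 6 + 14 + 14 = 63

63


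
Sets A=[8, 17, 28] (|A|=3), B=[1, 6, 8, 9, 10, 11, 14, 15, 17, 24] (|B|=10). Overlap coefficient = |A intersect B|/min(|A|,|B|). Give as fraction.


A intersect B = [8, 17]
|A intersect B| = 2
min(|A|, |B|) = min(3, 10) = 3
Overlap = 2 / 3 = 2/3

2/3


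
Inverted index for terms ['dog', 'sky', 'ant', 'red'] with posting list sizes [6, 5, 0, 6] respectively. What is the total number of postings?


Summing posting list sizes:
'dog': 6 postings
'sky': 5 postings
'ant': 0 postings
'red': 6 postings
Total = 6 + 5 + 0 + 6 = 17

17


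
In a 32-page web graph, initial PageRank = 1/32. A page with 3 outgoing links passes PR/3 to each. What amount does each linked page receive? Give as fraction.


Initial PR = 1/32 = 1/32
Outlinks = 3
Contribution per link = PR / outlinks
= 1/32 / 3
= 1/96

1/96


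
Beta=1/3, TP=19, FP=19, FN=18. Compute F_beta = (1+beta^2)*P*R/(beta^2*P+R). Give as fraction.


P = TP/(TP+FP) = 19/38 = 1/2
R = TP/(TP+FN) = 19/37 = 19/37
beta^2 = 1/3^2 = 1/9
(1 + beta^2) = 10/9
Numerator = (1+beta^2)*P*R = 95/333
Denominator = beta^2*P + R = 1/18 + 19/37 = 379/666
F_beta = 190/379

190/379


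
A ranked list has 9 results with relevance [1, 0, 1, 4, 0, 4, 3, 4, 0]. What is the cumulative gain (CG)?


Cumulative Gain = sum of relevance scores
Position 1: rel=1, running sum=1
Position 2: rel=0, running sum=1
Position 3: rel=1, running sum=2
Position 4: rel=4, running sum=6
Position 5: rel=0, running sum=6
Position 6: rel=4, running sum=10
Position 7: rel=3, running sum=13
Position 8: rel=4, running sum=17
Position 9: rel=0, running sum=17
CG = 17

17


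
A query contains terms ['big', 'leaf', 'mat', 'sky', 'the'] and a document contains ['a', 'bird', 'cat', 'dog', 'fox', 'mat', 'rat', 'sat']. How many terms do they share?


Query terms: ['big', 'leaf', 'mat', 'sky', 'the']
Document terms: ['a', 'bird', 'cat', 'dog', 'fox', 'mat', 'rat', 'sat']
Common terms: ['mat']
Overlap count = 1

1


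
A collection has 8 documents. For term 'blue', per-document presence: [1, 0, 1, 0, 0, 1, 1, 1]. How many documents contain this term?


Checking each document for 'blue':
Doc 1: present
Doc 2: absent
Doc 3: present
Doc 4: absent
Doc 5: absent
Doc 6: present
Doc 7: present
Doc 8: present
df = sum of presences = 1 + 0 + 1 + 0 + 0 + 1 + 1 + 1 = 5

5


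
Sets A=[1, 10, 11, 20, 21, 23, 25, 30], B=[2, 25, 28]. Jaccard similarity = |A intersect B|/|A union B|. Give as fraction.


A intersect B = [25]
|A intersect B| = 1
A union B = [1, 2, 10, 11, 20, 21, 23, 25, 28, 30]
|A union B| = 10
Jaccard = 1/10 = 1/10

1/10


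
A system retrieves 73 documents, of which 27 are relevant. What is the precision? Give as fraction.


Precision = relevant_retrieved / total_retrieved
= 27 / 73
= 27 / (27 + 46)
= 27/73

27/73


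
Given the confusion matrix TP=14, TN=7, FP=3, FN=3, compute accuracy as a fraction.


Accuracy = (TP + TN) / (TP + TN + FP + FN)
TP + TN = 14 + 7 = 21
Total = 14 + 7 + 3 + 3 = 27
Accuracy = 21 / 27 = 7/9

7/9


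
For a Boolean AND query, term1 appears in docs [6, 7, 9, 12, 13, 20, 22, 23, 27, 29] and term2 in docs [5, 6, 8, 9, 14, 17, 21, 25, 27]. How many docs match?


Boolean AND: find intersection of posting lists
term1 docs: [6, 7, 9, 12, 13, 20, 22, 23, 27, 29]
term2 docs: [5, 6, 8, 9, 14, 17, 21, 25, 27]
Intersection: [6, 9, 27]
|intersection| = 3

3


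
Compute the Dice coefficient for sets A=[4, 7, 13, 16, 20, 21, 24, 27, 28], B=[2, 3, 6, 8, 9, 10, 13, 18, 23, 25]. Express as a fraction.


A intersect B = [13]
|A intersect B| = 1
|A| = 9, |B| = 10
Dice = 2*1 / (9+10)
= 2 / 19 = 2/19

2/19


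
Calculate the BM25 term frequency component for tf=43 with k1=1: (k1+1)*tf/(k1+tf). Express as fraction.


BM25 TF component = (k1+1)*tf / (k1+tf)
k1 = 1, tf = 43
Numerator = (1+1)*43 = 86
Denominator = 1 + 43 = 44
= 86/44 = 43/22

43/22


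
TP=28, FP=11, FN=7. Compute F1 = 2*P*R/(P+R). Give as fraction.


F1 = 2 * P * R / (P + R)
P = TP/(TP+FP) = 28/39 = 28/39
R = TP/(TP+FN) = 28/35 = 4/5
2 * P * R = 2 * 28/39 * 4/5 = 224/195
P + R = 28/39 + 4/5 = 296/195
F1 = 224/195 / 296/195 = 28/37

28/37


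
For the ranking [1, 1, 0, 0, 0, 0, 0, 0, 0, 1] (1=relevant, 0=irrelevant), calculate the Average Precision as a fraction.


Computing P@k for each relevant position:
Position 1: relevant, P@1 = 1/1 = 1
Position 2: relevant, P@2 = 2/2 = 1
Position 3: not relevant
Position 4: not relevant
Position 5: not relevant
Position 6: not relevant
Position 7: not relevant
Position 8: not relevant
Position 9: not relevant
Position 10: relevant, P@10 = 3/10 = 3/10
Sum of P@k = 1 + 1 + 3/10 = 23/10
AP = 23/10 / 3 = 23/30

23/30


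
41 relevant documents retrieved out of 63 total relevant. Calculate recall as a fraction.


Recall = retrieved_relevant / total_relevant
= 41 / 63
= 41 / (41 + 22)
= 41/63

41/63


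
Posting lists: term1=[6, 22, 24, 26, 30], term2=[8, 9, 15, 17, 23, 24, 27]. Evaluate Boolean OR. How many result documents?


Boolean OR: find union of posting lists
term1 docs: [6, 22, 24, 26, 30]
term2 docs: [8, 9, 15, 17, 23, 24, 27]
Union: [6, 8, 9, 15, 17, 22, 23, 24, 26, 27, 30]
|union| = 11

11


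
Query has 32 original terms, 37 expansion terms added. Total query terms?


Original terms: 32
Expansion terms: 37
Total = 32 + 37 = 69

69


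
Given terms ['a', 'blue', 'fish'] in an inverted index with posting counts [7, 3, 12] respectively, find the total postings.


Summing posting list sizes:
'a': 7 postings
'blue': 3 postings
'fish': 12 postings
Total = 7 + 3 + 12 = 22

22


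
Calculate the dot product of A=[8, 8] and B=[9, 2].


Dot product = sum of element-wise products
A[0]*B[0] = 8*9 = 72
A[1]*B[1] = 8*2 = 16
Sum = 72 + 16 = 88

88


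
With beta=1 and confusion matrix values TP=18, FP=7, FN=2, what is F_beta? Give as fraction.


P = TP/(TP+FP) = 18/25 = 18/25
R = TP/(TP+FN) = 18/20 = 9/10
beta^2 = 1^2 = 1
(1 + beta^2) = 2
Numerator = (1+beta^2)*P*R = 162/125
Denominator = beta^2*P + R = 18/25 + 9/10 = 81/50
F_beta = 4/5

4/5


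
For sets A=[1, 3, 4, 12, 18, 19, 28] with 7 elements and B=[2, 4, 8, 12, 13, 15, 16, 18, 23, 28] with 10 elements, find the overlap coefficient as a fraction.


A intersect B = [4, 12, 18, 28]
|A intersect B| = 4
min(|A|, |B|) = min(7, 10) = 7
Overlap = 4 / 7 = 4/7

4/7


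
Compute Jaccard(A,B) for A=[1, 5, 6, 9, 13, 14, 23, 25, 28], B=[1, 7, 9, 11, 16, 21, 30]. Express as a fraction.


A intersect B = [1, 9]
|A intersect B| = 2
A union B = [1, 5, 6, 7, 9, 11, 13, 14, 16, 21, 23, 25, 28, 30]
|A union B| = 14
Jaccard = 2/14 = 1/7

1/7


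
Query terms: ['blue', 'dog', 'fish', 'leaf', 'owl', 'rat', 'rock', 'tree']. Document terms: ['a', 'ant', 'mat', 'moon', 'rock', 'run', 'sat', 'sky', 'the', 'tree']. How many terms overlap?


Query terms: ['blue', 'dog', 'fish', 'leaf', 'owl', 'rat', 'rock', 'tree']
Document terms: ['a', 'ant', 'mat', 'moon', 'rock', 'run', 'sat', 'sky', 'the', 'tree']
Common terms: ['rock', 'tree']
Overlap count = 2

2


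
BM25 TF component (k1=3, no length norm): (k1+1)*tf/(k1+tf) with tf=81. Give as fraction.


BM25 TF component = (k1+1)*tf / (k1+tf)
k1 = 3, tf = 81
Numerator = (3+1)*81 = 324
Denominator = 3 + 81 = 84
= 324/84 = 27/7

27/7


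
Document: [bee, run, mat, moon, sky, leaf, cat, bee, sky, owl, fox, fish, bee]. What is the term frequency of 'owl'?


Document has 13 words
Scanning for 'owl':
Found at positions: [9]
Count = 1

1


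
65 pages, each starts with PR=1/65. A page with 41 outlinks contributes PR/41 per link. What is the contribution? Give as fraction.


Initial PR = 1/65 = 1/65
Outlinks = 41
Contribution per link = PR / outlinks
= 1/65 / 41
= 1/2665

1/2665


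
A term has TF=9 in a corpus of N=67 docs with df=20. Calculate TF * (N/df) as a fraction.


TF * (N/df)
= 9 * (67/20)
= 9 * 67/20
= 603/20

603/20


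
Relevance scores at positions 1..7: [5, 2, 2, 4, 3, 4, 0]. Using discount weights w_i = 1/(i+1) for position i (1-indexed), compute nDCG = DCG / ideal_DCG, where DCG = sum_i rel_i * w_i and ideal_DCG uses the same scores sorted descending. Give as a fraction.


Position discount weights w_i = 1/(i+1) for i=1..7:
Weights = [1/2, 1/3, 1/4, 1/5, 1/6, 1/7, 1/8]
Actual relevance: [5, 2, 2, 4, 3, 4, 0]
DCG = 5/2 + 2/3 + 2/4 + 4/5 + 3/6 + 4/7 + 0/8 = 1163/210
Ideal relevance (sorted desc): [5, 4, 4, 3, 2, 2, 0]
Ideal DCG = 5/2 + 4/3 + 4/4 + 3/5 + 2/6 + 2/7 + 0/8 = 1271/210
nDCG = DCG / ideal_DCG = 1163/210 / 1271/210 = 1163/1271

1163/1271


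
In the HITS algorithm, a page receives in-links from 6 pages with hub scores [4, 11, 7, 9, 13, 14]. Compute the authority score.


Authority = sum of hub scores of in-linkers
In-link 1: hub score = 4
In-link 2: hub score = 11
In-link 3: hub score = 7
In-link 4: hub score = 9
In-link 5: hub score = 13
In-link 6: hub score = 14
Authority = 4 + 11 + 7 + 9 + 13 + 14 = 58

58


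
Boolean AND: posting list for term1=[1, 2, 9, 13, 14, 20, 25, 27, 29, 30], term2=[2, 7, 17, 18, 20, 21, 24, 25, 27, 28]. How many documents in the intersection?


Boolean AND: find intersection of posting lists
term1 docs: [1, 2, 9, 13, 14, 20, 25, 27, 29, 30]
term2 docs: [2, 7, 17, 18, 20, 21, 24, 25, 27, 28]
Intersection: [2, 20, 25, 27]
|intersection| = 4

4


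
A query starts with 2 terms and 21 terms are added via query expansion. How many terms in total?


Original terms: 2
Expansion terms: 21
Total = 2 + 21 = 23

23


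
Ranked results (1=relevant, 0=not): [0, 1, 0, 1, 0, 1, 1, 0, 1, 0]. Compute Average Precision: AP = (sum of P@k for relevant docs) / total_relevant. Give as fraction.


Computing P@k for each relevant position:
Position 1: not relevant
Position 2: relevant, P@2 = 1/2 = 1/2
Position 3: not relevant
Position 4: relevant, P@4 = 2/4 = 1/2
Position 5: not relevant
Position 6: relevant, P@6 = 3/6 = 1/2
Position 7: relevant, P@7 = 4/7 = 4/7
Position 8: not relevant
Position 9: relevant, P@9 = 5/9 = 5/9
Position 10: not relevant
Sum of P@k = 1/2 + 1/2 + 1/2 + 4/7 + 5/9 = 331/126
AP = 331/126 / 5 = 331/630

331/630


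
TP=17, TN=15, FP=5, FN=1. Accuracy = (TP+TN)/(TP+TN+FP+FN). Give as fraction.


Accuracy = (TP + TN) / (TP + TN + FP + FN)
TP + TN = 17 + 15 = 32
Total = 17 + 15 + 5 + 1 = 38
Accuracy = 32 / 38 = 16/19

16/19


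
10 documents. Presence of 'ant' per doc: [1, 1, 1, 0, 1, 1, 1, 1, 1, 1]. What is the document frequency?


Checking each document for 'ant':
Doc 1: present
Doc 2: present
Doc 3: present
Doc 4: absent
Doc 5: present
Doc 6: present
Doc 7: present
Doc 8: present
Doc 9: present
Doc 10: present
df = sum of presences = 1 + 1 + 1 + 0 + 1 + 1 + 1 + 1 + 1 + 1 = 9

9


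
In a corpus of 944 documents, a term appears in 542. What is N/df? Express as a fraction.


IDF ratio = N / df
= 944 / 542
= 472/271

472/271


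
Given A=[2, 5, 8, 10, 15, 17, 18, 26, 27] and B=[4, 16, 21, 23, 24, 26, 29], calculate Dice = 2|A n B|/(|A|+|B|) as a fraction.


A intersect B = [26]
|A intersect B| = 1
|A| = 9, |B| = 7
Dice = 2*1 / (9+7)
= 2 / 16 = 1/8

1/8


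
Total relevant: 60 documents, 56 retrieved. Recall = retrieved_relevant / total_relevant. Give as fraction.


Recall = retrieved_relevant / total_relevant
= 56 / 60
= 56 / (56 + 4)
= 14/15

14/15


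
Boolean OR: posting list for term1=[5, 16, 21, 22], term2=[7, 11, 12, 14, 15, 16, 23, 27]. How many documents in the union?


Boolean OR: find union of posting lists
term1 docs: [5, 16, 21, 22]
term2 docs: [7, 11, 12, 14, 15, 16, 23, 27]
Union: [5, 7, 11, 12, 14, 15, 16, 21, 22, 23, 27]
|union| = 11

11


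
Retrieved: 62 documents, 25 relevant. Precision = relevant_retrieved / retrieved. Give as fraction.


Precision = relevant_retrieved / total_retrieved
= 25 / 62
= 25 / (25 + 37)
= 25/62

25/62


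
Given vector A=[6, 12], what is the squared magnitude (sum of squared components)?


|A|^2 = sum of squared components
A[0]^2 = 6^2 = 36
A[1]^2 = 12^2 = 144
Sum = 36 + 144 = 180

180


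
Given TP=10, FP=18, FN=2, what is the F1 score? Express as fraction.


F1 = 2 * P * R / (P + R)
P = TP/(TP+FP) = 10/28 = 5/14
R = TP/(TP+FN) = 10/12 = 5/6
2 * P * R = 2 * 5/14 * 5/6 = 25/42
P + R = 5/14 + 5/6 = 25/21
F1 = 25/42 / 25/21 = 1/2

1/2


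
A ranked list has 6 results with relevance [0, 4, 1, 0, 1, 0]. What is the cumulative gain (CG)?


Cumulative Gain = sum of relevance scores
Position 1: rel=0, running sum=0
Position 2: rel=4, running sum=4
Position 3: rel=1, running sum=5
Position 4: rel=0, running sum=5
Position 5: rel=1, running sum=6
Position 6: rel=0, running sum=6
CG = 6

6


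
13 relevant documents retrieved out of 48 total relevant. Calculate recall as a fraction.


Recall = retrieved_relevant / total_relevant
= 13 / 48
= 13 / (13 + 35)
= 13/48

13/48


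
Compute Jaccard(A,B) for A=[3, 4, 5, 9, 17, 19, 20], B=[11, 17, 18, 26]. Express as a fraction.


A intersect B = [17]
|A intersect B| = 1
A union B = [3, 4, 5, 9, 11, 17, 18, 19, 20, 26]
|A union B| = 10
Jaccard = 1/10 = 1/10

1/10


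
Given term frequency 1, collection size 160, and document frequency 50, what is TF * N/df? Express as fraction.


TF * (N/df)
= 1 * (160/50)
= 1 * 16/5
= 16/5

16/5


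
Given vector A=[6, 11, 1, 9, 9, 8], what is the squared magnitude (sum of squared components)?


|A|^2 = sum of squared components
A[0]^2 = 6^2 = 36
A[1]^2 = 11^2 = 121
A[2]^2 = 1^2 = 1
A[3]^2 = 9^2 = 81
A[4]^2 = 9^2 = 81
A[5]^2 = 8^2 = 64
Sum = 36 + 121 + 1 + 81 + 81 + 64 = 384

384


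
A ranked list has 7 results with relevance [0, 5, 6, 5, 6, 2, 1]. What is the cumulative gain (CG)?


Cumulative Gain = sum of relevance scores
Position 1: rel=0, running sum=0
Position 2: rel=5, running sum=5
Position 3: rel=6, running sum=11
Position 4: rel=5, running sum=16
Position 5: rel=6, running sum=22
Position 6: rel=2, running sum=24
Position 7: rel=1, running sum=25
CG = 25

25


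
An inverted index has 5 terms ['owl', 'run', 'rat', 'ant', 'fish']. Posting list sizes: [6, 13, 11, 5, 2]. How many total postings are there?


Summing posting list sizes:
'owl': 6 postings
'run': 13 postings
'rat': 11 postings
'ant': 5 postings
'fish': 2 postings
Total = 6 + 13 + 11 + 5 + 2 = 37

37


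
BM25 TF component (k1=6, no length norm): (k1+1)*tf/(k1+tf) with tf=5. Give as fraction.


BM25 TF component = (k1+1)*tf / (k1+tf)
k1 = 6, tf = 5
Numerator = (6+1)*5 = 35
Denominator = 6 + 5 = 11
= 35/11 = 35/11

35/11


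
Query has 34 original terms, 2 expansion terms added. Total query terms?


Original terms: 34
Expansion terms: 2
Total = 34 + 2 = 36

36


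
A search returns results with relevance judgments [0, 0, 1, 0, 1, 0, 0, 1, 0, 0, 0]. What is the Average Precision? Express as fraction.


Computing P@k for each relevant position:
Position 1: not relevant
Position 2: not relevant
Position 3: relevant, P@3 = 1/3 = 1/3
Position 4: not relevant
Position 5: relevant, P@5 = 2/5 = 2/5
Position 6: not relevant
Position 7: not relevant
Position 8: relevant, P@8 = 3/8 = 3/8
Position 9: not relevant
Position 10: not relevant
Position 11: not relevant
Sum of P@k = 1/3 + 2/5 + 3/8 = 133/120
AP = 133/120 / 3 = 133/360

133/360


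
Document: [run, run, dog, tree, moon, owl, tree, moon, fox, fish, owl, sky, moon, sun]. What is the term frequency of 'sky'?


Document has 14 words
Scanning for 'sky':
Found at positions: [11]
Count = 1

1


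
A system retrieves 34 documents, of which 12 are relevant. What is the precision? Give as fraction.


Precision = relevant_retrieved / total_retrieved
= 12 / 34
= 12 / (12 + 22)
= 6/17

6/17


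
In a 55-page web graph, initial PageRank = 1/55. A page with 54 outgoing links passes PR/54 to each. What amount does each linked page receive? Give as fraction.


Initial PR = 1/55 = 1/55
Outlinks = 54
Contribution per link = PR / outlinks
= 1/55 / 54
= 1/2970

1/2970


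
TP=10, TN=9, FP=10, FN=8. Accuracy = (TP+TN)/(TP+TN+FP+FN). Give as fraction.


Accuracy = (TP + TN) / (TP + TN + FP + FN)
TP + TN = 10 + 9 = 19
Total = 10 + 9 + 10 + 8 = 37
Accuracy = 19 / 37 = 19/37

19/37


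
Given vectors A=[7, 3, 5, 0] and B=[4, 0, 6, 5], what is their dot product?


Dot product = sum of element-wise products
A[0]*B[0] = 7*4 = 28
A[1]*B[1] = 3*0 = 0
A[2]*B[2] = 5*6 = 30
A[3]*B[3] = 0*5 = 0
Sum = 28 + 0 + 30 + 0 = 58

58


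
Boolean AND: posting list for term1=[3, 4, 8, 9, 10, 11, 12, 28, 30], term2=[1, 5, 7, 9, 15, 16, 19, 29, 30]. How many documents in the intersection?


Boolean AND: find intersection of posting lists
term1 docs: [3, 4, 8, 9, 10, 11, 12, 28, 30]
term2 docs: [1, 5, 7, 9, 15, 16, 19, 29, 30]
Intersection: [9, 30]
|intersection| = 2

2


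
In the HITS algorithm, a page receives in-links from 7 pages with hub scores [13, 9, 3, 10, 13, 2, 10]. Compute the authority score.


Authority = sum of hub scores of in-linkers
In-link 1: hub score = 13
In-link 2: hub score = 9
In-link 3: hub score = 3
In-link 4: hub score = 10
In-link 5: hub score = 13
In-link 6: hub score = 2
In-link 7: hub score = 10
Authority = 13 + 9 + 3 + 10 + 13 + 2 + 10 = 60

60


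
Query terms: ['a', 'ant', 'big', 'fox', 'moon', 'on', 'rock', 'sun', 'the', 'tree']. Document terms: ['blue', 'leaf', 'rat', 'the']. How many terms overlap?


Query terms: ['a', 'ant', 'big', 'fox', 'moon', 'on', 'rock', 'sun', 'the', 'tree']
Document terms: ['blue', 'leaf', 'rat', 'the']
Common terms: ['the']
Overlap count = 1

1


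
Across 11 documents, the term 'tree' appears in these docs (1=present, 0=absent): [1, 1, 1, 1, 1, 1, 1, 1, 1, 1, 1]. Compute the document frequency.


Checking each document for 'tree':
Doc 1: present
Doc 2: present
Doc 3: present
Doc 4: present
Doc 5: present
Doc 6: present
Doc 7: present
Doc 8: present
Doc 9: present
Doc 10: present
Doc 11: present
df = sum of presences = 1 + 1 + 1 + 1 + 1 + 1 + 1 + 1 + 1 + 1 + 1 = 11

11


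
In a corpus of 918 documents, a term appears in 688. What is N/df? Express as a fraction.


IDF ratio = N / df
= 918 / 688
= 459/344

459/344


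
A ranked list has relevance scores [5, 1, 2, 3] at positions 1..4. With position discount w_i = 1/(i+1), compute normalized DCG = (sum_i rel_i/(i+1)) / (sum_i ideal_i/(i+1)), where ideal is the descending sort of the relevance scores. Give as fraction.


Position discount weights w_i = 1/(i+1) for i=1..4:
Weights = [1/2, 1/3, 1/4, 1/5]
Actual relevance: [5, 1, 2, 3]
DCG = 5/2 + 1/3 + 2/4 + 3/5 = 59/15
Ideal relevance (sorted desc): [5, 3, 2, 1]
Ideal DCG = 5/2 + 3/3 + 2/4 + 1/5 = 21/5
nDCG = DCG / ideal_DCG = 59/15 / 21/5 = 59/63

59/63


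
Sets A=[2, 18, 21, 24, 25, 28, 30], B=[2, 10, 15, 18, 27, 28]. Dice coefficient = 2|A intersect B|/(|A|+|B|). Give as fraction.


A intersect B = [2, 18, 28]
|A intersect B| = 3
|A| = 7, |B| = 6
Dice = 2*3 / (7+6)
= 6 / 13 = 6/13

6/13


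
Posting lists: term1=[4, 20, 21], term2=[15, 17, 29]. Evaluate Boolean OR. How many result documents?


Boolean OR: find union of posting lists
term1 docs: [4, 20, 21]
term2 docs: [15, 17, 29]
Union: [4, 15, 17, 20, 21, 29]
|union| = 6

6


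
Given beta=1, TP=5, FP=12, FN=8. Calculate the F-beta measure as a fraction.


P = TP/(TP+FP) = 5/17 = 5/17
R = TP/(TP+FN) = 5/13 = 5/13
beta^2 = 1^2 = 1
(1 + beta^2) = 2
Numerator = (1+beta^2)*P*R = 50/221
Denominator = beta^2*P + R = 5/17 + 5/13 = 150/221
F_beta = 1/3

1/3


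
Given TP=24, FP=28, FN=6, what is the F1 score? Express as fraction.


F1 = 2 * P * R / (P + R)
P = TP/(TP+FP) = 24/52 = 6/13
R = TP/(TP+FN) = 24/30 = 4/5
2 * P * R = 2 * 6/13 * 4/5 = 48/65
P + R = 6/13 + 4/5 = 82/65
F1 = 48/65 / 82/65 = 24/41

24/41


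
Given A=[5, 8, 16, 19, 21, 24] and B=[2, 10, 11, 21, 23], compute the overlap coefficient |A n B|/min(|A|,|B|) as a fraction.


A intersect B = [21]
|A intersect B| = 1
min(|A|, |B|) = min(6, 5) = 5
Overlap = 1 / 5 = 1/5

1/5


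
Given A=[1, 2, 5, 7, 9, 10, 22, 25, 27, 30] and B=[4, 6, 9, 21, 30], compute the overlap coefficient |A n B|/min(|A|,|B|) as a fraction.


A intersect B = [9, 30]
|A intersect B| = 2
min(|A|, |B|) = min(10, 5) = 5
Overlap = 2 / 5 = 2/5

2/5


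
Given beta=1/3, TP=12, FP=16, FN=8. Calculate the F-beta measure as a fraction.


P = TP/(TP+FP) = 12/28 = 3/7
R = TP/(TP+FN) = 12/20 = 3/5
beta^2 = 1/3^2 = 1/9
(1 + beta^2) = 10/9
Numerator = (1+beta^2)*P*R = 2/7
Denominator = beta^2*P + R = 1/21 + 3/5 = 68/105
F_beta = 15/34

15/34


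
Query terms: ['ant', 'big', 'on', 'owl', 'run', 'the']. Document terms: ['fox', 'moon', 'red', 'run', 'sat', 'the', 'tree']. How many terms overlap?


Query terms: ['ant', 'big', 'on', 'owl', 'run', 'the']
Document terms: ['fox', 'moon', 'red', 'run', 'sat', 'the', 'tree']
Common terms: ['run', 'the']
Overlap count = 2

2


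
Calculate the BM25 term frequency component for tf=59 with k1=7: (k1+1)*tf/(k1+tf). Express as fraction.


BM25 TF component = (k1+1)*tf / (k1+tf)
k1 = 7, tf = 59
Numerator = (7+1)*59 = 472
Denominator = 7 + 59 = 66
= 472/66 = 236/33

236/33


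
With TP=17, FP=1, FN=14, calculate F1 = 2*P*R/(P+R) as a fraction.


F1 = 2 * P * R / (P + R)
P = TP/(TP+FP) = 17/18 = 17/18
R = TP/(TP+FN) = 17/31 = 17/31
2 * P * R = 2 * 17/18 * 17/31 = 289/279
P + R = 17/18 + 17/31 = 833/558
F1 = 289/279 / 833/558 = 34/49

34/49


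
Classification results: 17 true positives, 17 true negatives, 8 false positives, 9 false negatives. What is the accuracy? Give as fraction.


Accuracy = (TP + TN) / (TP + TN + FP + FN)
TP + TN = 17 + 17 = 34
Total = 17 + 17 + 8 + 9 = 51
Accuracy = 34 / 51 = 2/3

2/3


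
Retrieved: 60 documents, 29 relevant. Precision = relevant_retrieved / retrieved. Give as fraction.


Precision = relevant_retrieved / total_retrieved
= 29 / 60
= 29 / (29 + 31)
= 29/60

29/60


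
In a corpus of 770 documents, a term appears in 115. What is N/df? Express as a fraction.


IDF ratio = N / df
= 770 / 115
= 154/23

154/23


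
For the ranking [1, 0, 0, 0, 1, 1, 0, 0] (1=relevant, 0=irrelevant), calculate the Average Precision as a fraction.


Computing P@k for each relevant position:
Position 1: relevant, P@1 = 1/1 = 1
Position 2: not relevant
Position 3: not relevant
Position 4: not relevant
Position 5: relevant, P@5 = 2/5 = 2/5
Position 6: relevant, P@6 = 3/6 = 1/2
Position 7: not relevant
Position 8: not relevant
Sum of P@k = 1 + 2/5 + 1/2 = 19/10
AP = 19/10 / 3 = 19/30

19/30


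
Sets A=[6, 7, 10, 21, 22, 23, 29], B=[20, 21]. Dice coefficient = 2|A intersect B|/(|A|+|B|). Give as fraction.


A intersect B = [21]
|A intersect B| = 1
|A| = 7, |B| = 2
Dice = 2*1 / (7+2)
= 2 / 9 = 2/9

2/9


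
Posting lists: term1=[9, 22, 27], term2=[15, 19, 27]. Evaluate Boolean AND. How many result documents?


Boolean AND: find intersection of posting lists
term1 docs: [9, 22, 27]
term2 docs: [15, 19, 27]
Intersection: [27]
|intersection| = 1

1


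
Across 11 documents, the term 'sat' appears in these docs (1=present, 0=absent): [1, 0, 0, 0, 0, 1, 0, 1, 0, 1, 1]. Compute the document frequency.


Checking each document for 'sat':
Doc 1: present
Doc 2: absent
Doc 3: absent
Doc 4: absent
Doc 5: absent
Doc 6: present
Doc 7: absent
Doc 8: present
Doc 9: absent
Doc 10: present
Doc 11: present
df = sum of presences = 1 + 0 + 0 + 0 + 0 + 1 + 0 + 1 + 0 + 1 + 1 = 5

5


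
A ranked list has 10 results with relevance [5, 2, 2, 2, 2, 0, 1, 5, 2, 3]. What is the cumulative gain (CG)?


Cumulative Gain = sum of relevance scores
Position 1: rel=5, running sum=5
Position 2: rel=2, running sum=7
Position 3: rel=2, running sum=9
Position 4: rel=2, running sum=11
Position 5: rel=2, running sum=13
Position 6: rel=0, running sum=13
Position 7: rel=1, running sum=14
Position 8: rel=5, running sum=19
Position 9: rel=2, running sum=21
Position 10: rel=3, running sum=24
CG = 24

24


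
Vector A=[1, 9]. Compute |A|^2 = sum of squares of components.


|A|^2 = sum of squared components
A[0]^2 = 1^2 = 1
A[1]^2 = 9^2 = 81
Sum = 1 + 81 = 82

82


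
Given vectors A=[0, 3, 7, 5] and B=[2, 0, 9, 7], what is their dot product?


Dot product = sum of element-wise products
A[0]*B[0] = 0*2 = 0
A[1]*B[1] = 3*0 = 0
A[2]*B[2] = 7*9 = 63
A[3]*B[3] = 5*7 = 35
Sum = 0 + 0 + 63 + 35 = 98

98


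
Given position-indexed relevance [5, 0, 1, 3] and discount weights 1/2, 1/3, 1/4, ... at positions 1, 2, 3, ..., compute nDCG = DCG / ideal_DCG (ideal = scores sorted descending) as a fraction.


Position discount weights w_i = 1/(i+1) for i=1..4:
Weights = [1/2, 1/3, 1/4, 1/5]
Actual relevance: [5, 0, 1, 3]
DCG = 5/2 + 0/3 + 1/4 + 3/5 = 67/20
Ideal relevance (sorted desc): [5, 3, 1, 0]
Ideal DCG = 5/2 + 3/3 + 1/4 + 0/5 = 15/4
nDCG = DCG / ideal_DCG = 67/20 / 15/4 = 67/75

67/75


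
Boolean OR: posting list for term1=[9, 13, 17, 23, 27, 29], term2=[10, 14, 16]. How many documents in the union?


Boolean OR: find union of posting lists
term1 docs: [9, 13, 17, 23, 27, 29]
term2 docs: [10, 14, 16]
Union: [9, 10, 13, 14, 16, 17, 23, 27, 29]
|union| = 9

9


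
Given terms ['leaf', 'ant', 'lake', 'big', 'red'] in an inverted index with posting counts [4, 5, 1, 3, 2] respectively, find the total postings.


Summing posting list sizes:
'leaf': 4 postings
'ant': 5 postings
'lake': 1 postings
'big': 3 postings
'red': 2 postings
Total = 4 + 5 + 1 + 3 + 2 = 15

15


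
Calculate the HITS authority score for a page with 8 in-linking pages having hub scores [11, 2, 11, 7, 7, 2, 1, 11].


Authority = sum of hub scores of in-linkers
In-link 1: hub score = 11
In-link 2: hub score = 2
In-link 3: hub score = 11
In-link 4: hub score = 7
In-link 5: hub score = 7
In-link 6: hub score = 2
In-link 7: hub score = 1
In-link 8: hub score = 11
Authority = 11 + 2 + 11 + 7 + 7 + 2 + 1 + 11 = 52

52


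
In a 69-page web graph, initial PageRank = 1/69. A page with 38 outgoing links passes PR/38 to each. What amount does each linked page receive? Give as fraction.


Initial PR = 1/69 = 1/69
Outlinks = 38
Contribution per link = PR / outlinks
= 1/69 / 38
= 1/2622

1/2622


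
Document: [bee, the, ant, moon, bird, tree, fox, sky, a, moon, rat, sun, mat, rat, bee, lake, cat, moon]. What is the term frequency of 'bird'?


Document has 18 words
Scanning for 'bird':
Found at positions: [4]
Count = 1

1


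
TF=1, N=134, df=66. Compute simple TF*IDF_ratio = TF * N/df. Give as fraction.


TF * (N/df)
= 1 * (134/66)
= 1 * 67/33
= 67/33

67/33


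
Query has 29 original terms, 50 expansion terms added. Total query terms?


Original terms: 29
Expansion terms: 50
Total = 29 + 50 = 79

79


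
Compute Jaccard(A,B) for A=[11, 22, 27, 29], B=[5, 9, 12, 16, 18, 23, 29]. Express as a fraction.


A intersect B = [29]
|A intersect B| = 1
A union B = [5, 9, 11, 12, 16, 18, 22, 23, 27, 29]
|A union B| = 10
Jaccard = 1/10 = 1/10

1/10
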